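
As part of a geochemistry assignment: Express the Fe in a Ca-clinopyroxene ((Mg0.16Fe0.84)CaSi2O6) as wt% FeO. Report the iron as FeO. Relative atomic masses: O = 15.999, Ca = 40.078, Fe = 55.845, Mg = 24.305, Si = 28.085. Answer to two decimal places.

24.83 wt%

M((Mg0.16Fe0.84)CaSi2O6) = 243.041 g/mol; M(FeO) = 71.844 g/mol.
Moles FeO per formula unit = 0.84 Fe ÷ 1 = 0.8400.
FeO fraction = (0.8400 × 71.844) / 243.041 = 60.349/243.041 = 0.2483.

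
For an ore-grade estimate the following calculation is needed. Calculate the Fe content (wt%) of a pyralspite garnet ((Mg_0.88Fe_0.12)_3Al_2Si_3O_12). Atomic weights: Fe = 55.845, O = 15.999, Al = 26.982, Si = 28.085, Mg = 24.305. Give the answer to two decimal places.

Formula mass = 2.64×24.305 + 0.36×55.845 + 2×26.982 + 3×28.085 + 12×15.999 = 414.476 g/mol, of which 20.104 g is Fe.
So Fe makes up 20.104/414.476 = 0.0485 of the mass, i.e. 4.85%.

4.85 wt%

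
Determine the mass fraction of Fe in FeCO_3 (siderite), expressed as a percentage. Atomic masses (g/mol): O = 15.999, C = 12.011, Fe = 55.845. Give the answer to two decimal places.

48.20 wt%

M(FeCO_3) = 115.853 g/mol.
Fe contributes 1 × 55.845 = 55.845 g per mole.
55.845/115.853 = 0.4820 → 48.20%.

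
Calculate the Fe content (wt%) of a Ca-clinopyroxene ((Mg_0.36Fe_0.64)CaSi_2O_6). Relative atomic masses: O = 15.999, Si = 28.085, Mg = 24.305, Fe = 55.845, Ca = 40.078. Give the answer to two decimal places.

Formula mass = 0.36×24.305 + 0.64×55.845 + 1×40.078 + 2×28.085 + 6×15.999 = 236.733 g/mol, of which 35.741 g is Fe.
So Fe makes up 35.741/236.733 = 0.1510 of the mass, i.e. 15.10%.

15.10 wt%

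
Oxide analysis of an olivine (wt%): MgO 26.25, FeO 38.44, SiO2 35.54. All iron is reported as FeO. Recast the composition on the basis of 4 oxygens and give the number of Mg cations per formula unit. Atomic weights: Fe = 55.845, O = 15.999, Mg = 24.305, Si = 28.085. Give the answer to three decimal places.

1.100 Mg apfu

MgO: 26.25/40.304 = 0.65130 mol → 0.65130 mol Mg, 0.65130 mol O.
FeO: 38.44/71.844 = 0.53505 mol → 0.53505 mol Fe, 0.53505 mol O.
SiO2: 35.54/60.083 = 0.59152 mol → 0.59152 mol Si, 1.18304 mol O.
Total oxygen = 2.36939 mol. Normalization factor = 4/2.36939 = 1.68820.
Mg per 4 O = 0.65130 × 1.68820 = 1.100.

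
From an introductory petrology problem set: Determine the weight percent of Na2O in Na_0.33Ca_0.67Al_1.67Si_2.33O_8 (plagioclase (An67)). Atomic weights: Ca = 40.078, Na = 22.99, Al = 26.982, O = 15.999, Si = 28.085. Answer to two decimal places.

3.75 wt%

Molar mass of Na_0.33Ca_0.67Al_1.67Si_2.33O_8 = 0.33·22.99 + 0.67·40.078 + 1.67·26.982 + 2.33·28.085 + 8·15.999 = 272.929 g/mol.
Each formula unit contains 0.33 Na, equivalent to 0.33/2 = 0.1650 mol Na2O.
M(Na2O) = 2×22.99 + 1×15.999 = 61.979 g/mol.
Mass of Na2O per formula unit = 0.1650 × 61.979 = 10.227 g.
Na2O wt% = 10.227 / 272.929 × 100 = 3.75%.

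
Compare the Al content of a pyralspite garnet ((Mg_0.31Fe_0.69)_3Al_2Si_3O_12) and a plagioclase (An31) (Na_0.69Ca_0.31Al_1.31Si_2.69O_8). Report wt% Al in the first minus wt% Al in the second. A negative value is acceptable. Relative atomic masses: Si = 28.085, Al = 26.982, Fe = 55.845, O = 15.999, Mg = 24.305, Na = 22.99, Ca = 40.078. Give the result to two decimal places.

-1.71 percentage points

Al in (Mg_0.31Fe_0.69)_3Al_2Si_3O_12: molar mass 468.410 g/mol; 2×26.982 = 53.964 g → 11.52 wt%.
Al in Na_0.69Ca_0.31Al_1.31Si_2.69O_8: molar mass 267.174 g/mol; 1.31×26.982 = 35.346 g → 13.23 wt%.
Difference = 11.52 − 13.23 = -1.71 percentage points.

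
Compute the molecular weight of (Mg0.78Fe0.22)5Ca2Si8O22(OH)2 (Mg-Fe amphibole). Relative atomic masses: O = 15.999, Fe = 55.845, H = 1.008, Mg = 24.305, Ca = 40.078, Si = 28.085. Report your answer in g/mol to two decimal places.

847.05 g/mol

M = 3.90(24.305) + 1.10(55.845) + 2(40.078) + 8(28.085) + 24(15.999) + 2(1.008)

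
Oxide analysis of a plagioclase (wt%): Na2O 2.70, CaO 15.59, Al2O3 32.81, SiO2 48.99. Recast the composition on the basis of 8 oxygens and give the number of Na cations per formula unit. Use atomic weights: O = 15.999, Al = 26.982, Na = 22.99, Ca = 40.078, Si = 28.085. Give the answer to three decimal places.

2.70 wt% Na2O ÷ 61.979 g/mol = 0.04356 mol, giving 0.08712 Na and 0.04356 O.
15.59 wt% CaO ÷ 56.077 g/mol = 0.27801 mol, giving 0.27801 Ca and 0.27801 O.
32.81 wt% Al2O3 ÷ 101.961 g/mol = 0.32179 mol, giving 0.64358 Al and 0.96537 O.
48.99 wt% SiO2 ÷ 60.083 g/mol = 0.81537 mol, giving 0.81537 Si and 1.63074 O.
Oxygen sums to 2.91768; scaling by 8/2.91768 = 2.74190 puts the formula on 8 O.
Na: 0.08712 × 2.74190 = 0.239 atoms per formula unit.

0.239 Na apfu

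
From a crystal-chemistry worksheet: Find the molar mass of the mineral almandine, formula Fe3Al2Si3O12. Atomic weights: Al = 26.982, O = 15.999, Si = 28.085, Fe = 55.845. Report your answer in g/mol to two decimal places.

Fe: 3 × 55.845 = 167.5350
Al: 2 × 26.982 = 53.9640
Si: 3 × 28.085 = 84.2550
O: 12 × 15.999 = 191.9880
Summing the contributions gives the formula mass.

497.74 g/mol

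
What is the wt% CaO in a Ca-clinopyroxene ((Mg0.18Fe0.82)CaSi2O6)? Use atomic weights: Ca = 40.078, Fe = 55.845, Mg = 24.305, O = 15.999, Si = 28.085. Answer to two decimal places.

23.13 wt%

Formula mass = 242.410 g/mol.
1 Ca → 1.0000 mol CaO per formula unit; M(CaO) = 56.077, so CaO mass = 56.077 g.
56.077/242.410 × 100 = 23.13 wt%.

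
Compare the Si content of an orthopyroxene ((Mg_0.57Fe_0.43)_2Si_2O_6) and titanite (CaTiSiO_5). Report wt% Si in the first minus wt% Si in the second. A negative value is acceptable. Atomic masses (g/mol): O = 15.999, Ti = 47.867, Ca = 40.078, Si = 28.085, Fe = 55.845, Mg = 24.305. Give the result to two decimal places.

Si in (Mg_0.57Fe_0.43)_2Si_2O_6: molar mass 227.898 g/mol; 2×28.085 = 56.170 g → 24.65 wt%.
Si in CaTiSiO_5: molar mass 196.025 g/mol; 1×28.085 = 28.085 g → 14.33 wt%.
Difference = 24.65 − 14.33 = 10.32 percentage points.

10.32 percentage points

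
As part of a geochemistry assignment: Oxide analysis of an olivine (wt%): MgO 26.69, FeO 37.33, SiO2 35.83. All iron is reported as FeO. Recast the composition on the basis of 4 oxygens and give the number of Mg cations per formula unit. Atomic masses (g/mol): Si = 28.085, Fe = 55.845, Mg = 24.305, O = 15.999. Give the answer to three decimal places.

1.116 Mg apfu

26.69 wt% MgO ÷ 40.304 g/mol = 0.66222 mol, giving 0.66222 Mg and 0.66222 O.
37.33 wt% FeO ÷ 71.844 g/mol = 0.51960 mol, giving 0.51960 Fe and 0.51960 O.
35.83 wt% SiO2 ÷ 60.083 g/mol = 0.59634 mol, giving 0.59634 Si and 1.19268 O.
Oxygen sums to 2.37450; scaling by 4/2.37450 = 1.68457 puts the formula on 4 O.
Mg: 0.66222 × 1.68457 = 1.116 atoms per formula unit.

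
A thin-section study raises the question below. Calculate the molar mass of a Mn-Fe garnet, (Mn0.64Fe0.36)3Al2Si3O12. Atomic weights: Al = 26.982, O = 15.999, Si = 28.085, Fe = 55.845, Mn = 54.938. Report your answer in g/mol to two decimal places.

The formula mass is the sum 1.92·54.938 + 1.08·55.845 + 2·26.982 + 3·28.085 + 12·15.999.

496.00 g/mol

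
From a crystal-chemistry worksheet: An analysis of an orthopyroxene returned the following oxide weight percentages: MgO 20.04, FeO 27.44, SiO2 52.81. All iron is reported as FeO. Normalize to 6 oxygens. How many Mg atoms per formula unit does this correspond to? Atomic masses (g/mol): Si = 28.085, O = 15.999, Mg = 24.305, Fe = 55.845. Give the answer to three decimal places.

MgO (M=40.304): mol = 0.49722; Mg = 0.49722, O = 0.49722.
FeO (M=71.844): mol = 0.38194; Fe = 0.38194, O = 0.38194.
SiO2 (M=60.083): mol = 0.87895; Si = 0.87895, O = 1.75790.
ΣO = 2.63706; factor = 6/ΣO = 2.27526.
Mg apfu = 0.49722 × 2.27526 = 1.131.

1.131 Mg apfu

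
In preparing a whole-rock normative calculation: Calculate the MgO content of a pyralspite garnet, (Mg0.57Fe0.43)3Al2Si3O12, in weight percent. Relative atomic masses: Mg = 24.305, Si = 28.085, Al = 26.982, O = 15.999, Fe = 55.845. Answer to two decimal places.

15.53 wt%

Molar mass of (Mg0.57Fe0.43)3Al2Si3O12 = 1.71×24.305 + 1.29×55.845 + 2×26.982 + 3×28.085 + 12×15.999 = 443.809 g/mol.
Each formula unit contains 1.71 Mg, equivalent to 1.71/1 = 1.7100 mol MgO.
M(MgO) = 1×24.305 + 1×15.999 = 40.304 g/mol.
Mass of MgO per formula unit = 1.7100 × 40.304 = 68.920 g.
MgO wt% = 68.920 / 443.809 × 100 = 15.53%.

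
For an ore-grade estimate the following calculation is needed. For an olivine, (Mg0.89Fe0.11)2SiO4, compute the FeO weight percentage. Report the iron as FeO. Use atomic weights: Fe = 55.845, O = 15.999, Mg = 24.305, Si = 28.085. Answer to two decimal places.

10.71 wt%

M((Mg0.89Fe0.11)2SiO4) = 147.630 g/mol; M(FeO) = 71.844 g/mol.
Moles FeO per formula unit = 0.22 Fe ÷ 1 = 0.2200.
FeO fraction = (0.2200 × 71.844) / 147.630 = 15.806/147.630 = 0.1071.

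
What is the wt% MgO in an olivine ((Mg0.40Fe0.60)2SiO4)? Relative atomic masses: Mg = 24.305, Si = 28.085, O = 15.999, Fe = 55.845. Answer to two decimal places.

18.06 wt%

Molar mass of (Mg0.40Fe0.60)2SiO4 = 0.80×24.305 + 1.20×55.845 + 1×28.085 + 4×15.999 = 178.539 g/mol.
Each formula unit contains 0.80 Mg, equivalent to 0.80/1 = 0.8000 mol MgO.
M(MgO) = 1×24.305 + 1×15.999 = 40.304 g/mol.
Mass of MgO per formula unit = 0.8000 × 40.304 = 32.243 g.
MgO wt% = 32.243 / 178.539 × 100 = 18.06%.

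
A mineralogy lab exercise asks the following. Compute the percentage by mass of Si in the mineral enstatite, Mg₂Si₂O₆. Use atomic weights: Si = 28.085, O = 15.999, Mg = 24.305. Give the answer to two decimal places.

Molar mass of Mg₂Si₂O₆: 2*24.305 + 2*28.085 + 6*15.999 = 200.774 g/mol.
Mass of Si per formula unit: 2 × 28.085 = 56.170 g.
Weight fraction Si = 56.170 / 200.774 = 0.2798.

27.98 mass %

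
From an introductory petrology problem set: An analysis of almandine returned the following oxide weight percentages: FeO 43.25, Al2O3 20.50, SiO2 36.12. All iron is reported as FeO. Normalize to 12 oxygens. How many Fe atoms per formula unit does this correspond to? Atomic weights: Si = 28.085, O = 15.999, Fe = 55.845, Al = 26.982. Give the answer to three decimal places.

43.25 wt% FeO ÷ 71.844 g/mol = 0.60200 mol, giving 0.60200 Fe and 0.60200 O.
20.50 wt% Al2O3 ÷ 101.961 g/mol = 0.20106 mol, giving 0.40212 Al and 0.60318 O.
36.12 wt% SiO2 ÷ 60.083 g/mol = 0.60117 mol, giving 0.60117 Si and 1.20234 O.
Oxygen sums to 2.40752; scaling by 12/2.40752 = 4.98438 puts the formula on 12 O.
Fe: 0.60200 × 4.98438 = 3.001 atoms per formula unit.

3.001 Fe apfu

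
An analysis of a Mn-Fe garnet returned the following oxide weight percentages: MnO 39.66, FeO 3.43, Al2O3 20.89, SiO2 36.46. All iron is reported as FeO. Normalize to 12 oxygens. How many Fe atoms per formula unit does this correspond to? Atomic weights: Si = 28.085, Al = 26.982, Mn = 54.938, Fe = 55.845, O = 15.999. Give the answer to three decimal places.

0.235 Fe apfu

MnO (M=70.937): mol = 0.55909; Mn = 0.55909, O = 0.55909.
FeO (M=71.844): mol = 0.04774; Fe = 0.04774, O = 0.04774.
Al2O3 (M=101.961): mol = 0.20488; Al = 0.40976, O = 0.61464.
SiO2 (M=60.083): mol = 0.60683; Si = 0.60683, O = 1.21366.
ΣO = 2.43513; factor = 12/ΣO = 4.92787.
Fe apfu = 0.04774 × 4.92787 = 0.235.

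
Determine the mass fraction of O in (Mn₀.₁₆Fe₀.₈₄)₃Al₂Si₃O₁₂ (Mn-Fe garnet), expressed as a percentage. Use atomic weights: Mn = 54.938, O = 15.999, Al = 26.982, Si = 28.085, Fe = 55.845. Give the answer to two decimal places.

38.61 mass %

Molar mass of (Mn₀.₁₆Fe₀.₈₄)₃Al₂Si₃O₁₂: 0.48×54.938 + 2.52×55.845 + 2×26.982 + 3×28.085 + 12×15.999 = 497.307 g/mol.
Mass of O per formula unit: 12 × 15.999 = 191.988 g.
Weight fraction O = 191.988 / 497.307 = 0.3861.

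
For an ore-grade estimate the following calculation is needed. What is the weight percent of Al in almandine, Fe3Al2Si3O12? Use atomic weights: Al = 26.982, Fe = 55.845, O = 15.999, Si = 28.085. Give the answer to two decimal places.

Molar mass of Fe3Al2Si3O12: 3·55.845 + 2·26.982 + 3·28.085 + 12·15.999 = 497.742 g/mol.
Mass of Al per formula unit: 2 × 26.982 = 53.964 g.
Weight fraction Al = 53.964 / 497.742 = 0.1084.

10.84 wt%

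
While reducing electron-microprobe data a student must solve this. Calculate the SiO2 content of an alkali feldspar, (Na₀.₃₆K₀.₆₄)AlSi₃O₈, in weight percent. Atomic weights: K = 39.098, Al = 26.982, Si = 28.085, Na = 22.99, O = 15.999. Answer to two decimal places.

66.14 wt%

Formula mass = 272.528 g/mol.
3 Si → 3.0000 mol SiO2 per formula unit; M(SiO2) = 60.083, so SiO2 mass = 180.249 g.
180.249/272.528 × 100 = 66.14 wt%.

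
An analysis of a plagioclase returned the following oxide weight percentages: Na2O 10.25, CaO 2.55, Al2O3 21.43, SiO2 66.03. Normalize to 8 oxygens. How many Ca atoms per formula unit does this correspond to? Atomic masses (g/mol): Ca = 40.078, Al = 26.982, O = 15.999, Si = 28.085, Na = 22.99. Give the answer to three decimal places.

Na2O (M=61.979): mol = 0.16538; Na = 0.33076, O = 0.16538.
CaO (M=56.077): mol = 0.04547; Ca = 0.04547, O = 0.04547.
Al2O3 (M=101.961): mol = 0.21018; Al = 0.42036, O = 0.63054.
SiO2 (M=60.083): mol = 1.09898; Si = 1.09898, O = 2.19796.
ΣO = 3.03935; factor = 8/ΣO = 2.63214.
Ca apfu = 0.04547 × 2.63214 = 0.120.

0.120 Ca apfu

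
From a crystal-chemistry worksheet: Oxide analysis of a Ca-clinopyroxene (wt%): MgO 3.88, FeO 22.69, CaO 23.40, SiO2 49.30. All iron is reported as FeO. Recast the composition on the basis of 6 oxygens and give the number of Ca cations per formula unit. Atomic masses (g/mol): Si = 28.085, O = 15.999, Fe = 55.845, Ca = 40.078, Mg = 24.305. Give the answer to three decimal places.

1.013 Ca apfu

MgO (M=40.304): mol = 0.09627; Mg = 0.09627, O = 0.09627.
FeO (M=71.844): mol = 0.31582; Fe = 0.31582, O = 0.31582.
CaO (M=56.077): mol = 0.41728; Ca = 0.41728, O = 0.41728.
SiO2 (M=60.083): mol = 0.82053; Si = 0.82053, O = 1.64106.
ΣO = 2.47043; factor = 6/ΣO = 2.42873.
Ca apfu = 0.41728 × 2.42873 = 1.013.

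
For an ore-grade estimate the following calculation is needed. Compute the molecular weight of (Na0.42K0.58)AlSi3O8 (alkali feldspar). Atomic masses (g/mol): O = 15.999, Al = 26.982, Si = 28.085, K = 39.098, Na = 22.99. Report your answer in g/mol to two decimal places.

271.56 g/mol

Na: 0.42 × 22.99 = 9.6558
K: 0.58 × 39.098 = 22.6768
Al: 1 × 26.982 = 26.9820
Si: 3 × 28.085 = 84.2550
O: 8 × 15.999 = 127.9920
Summing the contributions gives the formula mass.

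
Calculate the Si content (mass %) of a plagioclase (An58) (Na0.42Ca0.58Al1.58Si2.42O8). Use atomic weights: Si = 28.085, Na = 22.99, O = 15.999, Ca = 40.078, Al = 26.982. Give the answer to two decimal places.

25.03 mass %

Formula mass = 0.42×22.99 + 0.58×40.078 + 1.58×26.982 + 2.42×28.085 + 8×15.999 = 271.490 g/mol, of which 67.966 g is Si.
So Si makes up 67.966/271.490 = 0.2503 of the mass, i.e. 25.03%.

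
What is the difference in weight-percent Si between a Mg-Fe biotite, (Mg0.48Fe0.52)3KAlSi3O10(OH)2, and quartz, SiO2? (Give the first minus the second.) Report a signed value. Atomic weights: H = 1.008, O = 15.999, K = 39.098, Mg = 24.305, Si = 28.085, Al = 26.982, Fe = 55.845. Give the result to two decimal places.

-28.68 percentage points

Si in (Mg0.48Fe0.52)3KAlSi3O10(OH)2: molar mass 466.456 g/mol; 3×28.085 = 84.255 g → 18.06 wt%.
Si in SiO2: molar mass 60.083 g/mol; 1×28.085 = 28.085 g → 46.74 wt%.
Difference = 18.06 − 46.74 = -28.68 percentage points.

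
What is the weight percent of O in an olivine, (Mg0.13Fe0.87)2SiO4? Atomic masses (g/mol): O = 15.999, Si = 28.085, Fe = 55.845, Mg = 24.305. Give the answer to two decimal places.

32.72 mass %

Formula mass = 0.26×24.305 + 1.74×55.845 + 1×28.085 + 4×15.999 = 195.571 g/mol, of which 63.996 g is O.
So O makes up 63.996/195.571 = 0.3272 of the mass, i.e. 32.72%.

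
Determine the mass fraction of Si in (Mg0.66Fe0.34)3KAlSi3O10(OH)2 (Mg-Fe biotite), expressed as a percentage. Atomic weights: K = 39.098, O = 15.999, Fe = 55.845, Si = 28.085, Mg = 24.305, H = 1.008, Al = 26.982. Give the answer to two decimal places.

Molar mass of (Mg0.66Fe0.34)3KAlSi3O10(OH)2: 1.98×24.305 + 1.02×55.845 + 1×39.098 + 1×26.982 + 3×28.085 + 12×15.999 + 2×1.008 = 449.425 g/mol.
Mass of Si per formula unit: 3 × 28.085 = 84.255 g.
Weight fraction Si = 84.255 / 449.425 = 0.1875.

18.75 mass %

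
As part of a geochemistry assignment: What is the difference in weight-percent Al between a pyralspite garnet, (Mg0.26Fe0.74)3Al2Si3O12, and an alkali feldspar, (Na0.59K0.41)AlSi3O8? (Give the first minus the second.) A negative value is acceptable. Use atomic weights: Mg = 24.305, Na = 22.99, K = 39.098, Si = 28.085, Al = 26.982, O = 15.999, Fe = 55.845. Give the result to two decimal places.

Al in (Mg0.26Fe0.74)3Al2Si3O12: molar mass 473.141 g/mol; 2×26.982 = 53.964 g → 11.41 wt%.
Al in (Na0.59K0.41)AlSi3O8: molar mass 268.823 g/mol; 1×26.982 = 26.982 g → 10.04 wt%.
Difference = 11.41 − 10.04 = 1.37 percentage points.

1.37 percentage points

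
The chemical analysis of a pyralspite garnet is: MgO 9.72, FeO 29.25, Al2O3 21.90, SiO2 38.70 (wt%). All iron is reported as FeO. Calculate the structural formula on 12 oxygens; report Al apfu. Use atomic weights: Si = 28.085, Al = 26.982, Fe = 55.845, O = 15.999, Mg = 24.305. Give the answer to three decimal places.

1.997 Al apfu

MgO (M=40.304): mol = 0.24117; Mg = 0.24117, O = 0.24117.
FeO (M=71.844): mol = 0.40713; Fe = 0.40713, O = 0.40713.
Al2O3 (M=101.961): mol = 0.21479; Al = 0.42958, O = 0.64437.
SiO2 (M=60.083): mol = 0.64411; Si = 0.64411, O = 1.28822.
ΣO = 2.58089; factor = 12/ΣO = 4.64956.
Al apfu = 0.42958 × 4.64956 = 1.997.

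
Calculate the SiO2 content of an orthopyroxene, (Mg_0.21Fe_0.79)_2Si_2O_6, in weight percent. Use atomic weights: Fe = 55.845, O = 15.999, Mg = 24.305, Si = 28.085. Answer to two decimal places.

47.95 wt%

M((Mg_0.21Fe_0.79)_2Si_2O_6) = 250.607 g/mol; M(SiO2) = 60.083 g/mol.
Moles SiO2 per formula unit = 2 Si ÷ 1 = 2.0000.
SiO2 fraction = (2.0000 × 60.083) / 250.607 = 120.166/250.607 = 0.4795.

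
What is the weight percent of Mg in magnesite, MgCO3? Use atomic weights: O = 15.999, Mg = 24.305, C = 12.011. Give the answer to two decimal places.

28.83 weight percent

Molar mass of MgCO3: 1·24.305 + 1·12.011 + 3·15.999 = 84.313 g/mol.
Mass of Mg per formula unit: 1 × 24.305 = 24.305 g.
Weight fraction Mg = 24.305 / 84.313 = 0.2883.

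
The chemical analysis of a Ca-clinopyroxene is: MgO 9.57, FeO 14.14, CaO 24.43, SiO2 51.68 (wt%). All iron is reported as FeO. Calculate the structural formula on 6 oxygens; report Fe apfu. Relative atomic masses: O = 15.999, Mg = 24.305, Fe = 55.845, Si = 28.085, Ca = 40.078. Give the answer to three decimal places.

0.456 Fe apfu

9.57 wt% MgO ÷ 40.304 g/mol = 0.23745 mol, giving 0.23745 Mg and 0.23745 O.
14.14 wt% FeO ÷ 71.844 g/mol = 0.19682 mol, giving 0.19682 Fe and 0.19682 O.
24.43 wt% CaO ÷ 56.077 g/mol = 0.43565 mol, giving 0.43565 Ca and 0.43565 O.
51.68 wt% SiO2 ÷ 60.083 g/mol = 0.86014 mol, giving 0.86014 Si and 1.72028 O.
Oxygen sums to 2.59020; scaling by 6/2.59020 = 2.31642 puts the formula on 6 O.
Fe: 0.19682 × 2.31642 = 0.456 atoms per formula unit.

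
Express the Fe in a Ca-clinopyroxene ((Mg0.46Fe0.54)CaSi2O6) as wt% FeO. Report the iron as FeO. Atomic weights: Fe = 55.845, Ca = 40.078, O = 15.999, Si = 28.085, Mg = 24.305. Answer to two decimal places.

M((Mg0.46Fe0.54)CaSi2O6) = 233.579 g/mol; M(FeO) = 71.844 g/mol.
Moles FeO per formula unit = 0.54 Fe ÷ 1 = 0.5400.
FeO fraction = (0.5400 × 71.844) / 233.579 = 38.796/233.579 = 0.1661.

16.61 wt%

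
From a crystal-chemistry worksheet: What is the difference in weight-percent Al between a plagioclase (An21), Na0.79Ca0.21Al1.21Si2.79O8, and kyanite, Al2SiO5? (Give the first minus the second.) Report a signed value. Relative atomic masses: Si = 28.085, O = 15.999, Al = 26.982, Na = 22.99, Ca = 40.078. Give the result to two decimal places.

-21.01 percentage points

First mineral: 32.648 g Al in 265.576 g formula = 12.29 wt% Al.
Second mineral: 53.964 g Al in 162.044 g formula = 33.30 wt% Al.
12.29% − 33.30% gives a difference of -21.01 percentage points.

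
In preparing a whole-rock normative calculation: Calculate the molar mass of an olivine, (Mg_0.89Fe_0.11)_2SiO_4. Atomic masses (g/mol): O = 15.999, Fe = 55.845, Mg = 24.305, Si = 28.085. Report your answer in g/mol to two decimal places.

147.63 g/mol

M = 1.78*24.305 + 0.22*55.845 + 1*28.085 + 4*15.999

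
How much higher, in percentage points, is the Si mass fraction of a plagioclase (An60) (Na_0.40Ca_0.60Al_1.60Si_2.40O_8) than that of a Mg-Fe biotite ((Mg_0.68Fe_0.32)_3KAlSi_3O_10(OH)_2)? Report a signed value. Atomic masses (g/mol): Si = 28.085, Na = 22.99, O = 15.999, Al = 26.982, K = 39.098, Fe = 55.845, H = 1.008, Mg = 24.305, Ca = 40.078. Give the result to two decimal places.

M(Na_0.40Ca_0.60Al_1.60Si_2.40O_8) = 271.810 g/mol, so wt% Si = 67.404/271.810 × 100 = 24.80%.
M((Mg_0.68Fe_0.32)_3KAlSi_3O_10(OH)_2) = 447.532 g/mol, so wt% Si = 84.255/447.532 × 100 = 18.83%.
24.80 − 18.83 = 5.97 pp.

5.97 percentage points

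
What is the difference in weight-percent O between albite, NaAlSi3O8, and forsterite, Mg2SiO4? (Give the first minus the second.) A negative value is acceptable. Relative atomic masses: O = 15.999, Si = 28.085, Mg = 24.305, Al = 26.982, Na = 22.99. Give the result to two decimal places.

O in NaAlSi3O8: molar mass 262.219 g/mol; 8×15.999 = 127.992 g → 48.81 wt%.
O in Mg2SiO4: molar mass 140.691 g/mol; 4×15.999 = 63.996 g → 45.49 wt%.
Difference = 48.81 − 45.49 = 3.32 percentage points.

3.32 percentage points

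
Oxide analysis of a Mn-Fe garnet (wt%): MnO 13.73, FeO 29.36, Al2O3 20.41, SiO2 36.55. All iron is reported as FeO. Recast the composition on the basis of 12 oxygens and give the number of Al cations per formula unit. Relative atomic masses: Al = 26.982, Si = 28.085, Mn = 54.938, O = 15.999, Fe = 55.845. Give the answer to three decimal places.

1.986 Al apfu

13.73 wt% MnO ÷ 70.937 g/mol = 0.19355 mol, giving 0.19355 Mn and 0.19355 O.
29.36 wt% FeO ÷ 71.844 g/mol = 0.40866 mol, giving 0.40866 Fe and 0.40866 O.
20.41 wt% Al2O3 ÷ 101.961 g/mol = 0.20017 mol, giving 0.40034 Al and 0.60051 O.
36.55 wt% SiO2 ÷ 60.083 g/mol = 0.60833 mol, giving 0.60833 Si and 1.21666 O.
Oxygen sums to 2.41938; scaling by 12/2.41938 = 4.95995 puts the formula on 12 O.
Al: 0.40034 × 4.95995 = 1.986 atoms per formula unit.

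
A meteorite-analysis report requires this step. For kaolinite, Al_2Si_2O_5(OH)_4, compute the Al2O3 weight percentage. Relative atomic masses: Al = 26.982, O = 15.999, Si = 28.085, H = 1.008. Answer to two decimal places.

Formula mass = 258.157 g/mol.
2 Al → 1.0000 mol Al2O3 per formula unit; M(Al2O3) = 101.961, so Al2O3 mass = 101.961 g.
101.961/258.157 × 100 = 39.50 wt%.

39.50 wt%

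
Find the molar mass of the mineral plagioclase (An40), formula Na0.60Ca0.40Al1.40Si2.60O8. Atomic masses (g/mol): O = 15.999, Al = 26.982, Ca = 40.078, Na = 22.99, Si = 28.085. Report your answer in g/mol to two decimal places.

268.61 g/mol

M = 0.60*22.99 + 0.40*40.078 + 1.40*26.982 + 2.60*28.085 + 8*15.999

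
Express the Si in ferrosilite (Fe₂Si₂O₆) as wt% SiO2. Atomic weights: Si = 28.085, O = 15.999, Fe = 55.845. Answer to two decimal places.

45.54 wt%

M(Fe₂Si₂O₆) = 263.854 g/mol; M(SiO2) = 60.083 g/mol.
Moles SiO2 per formula unit = 2 Si ÷ 1 = 2.0000.
SiO2 fraction = (2.0000 × 60.083) / 263.854 = 120.166/263.854 = 0.4554.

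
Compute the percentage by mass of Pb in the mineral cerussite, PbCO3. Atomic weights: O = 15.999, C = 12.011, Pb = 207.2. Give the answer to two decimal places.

Molar mass of PbCO3: 1×207.2 + 1×12.011 + 3×15.999 = 267.208 g/mol.
Mass of Pb per formula unit: 1 × 207.2 = 207.200 g.
Weight fraction Pb = 207.200 / 267.208 = 0.7754.

77.54 wt%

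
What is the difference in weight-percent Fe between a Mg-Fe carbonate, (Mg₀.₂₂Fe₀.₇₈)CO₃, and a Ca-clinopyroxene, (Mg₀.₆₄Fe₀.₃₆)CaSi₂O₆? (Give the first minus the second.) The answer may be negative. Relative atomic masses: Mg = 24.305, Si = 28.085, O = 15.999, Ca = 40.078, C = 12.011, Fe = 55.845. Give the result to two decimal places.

31.17 percentage points

M((Mg₀.₂₂Fe₀.₇₈)CO₃) = 108.914 g/mol, so wt% Fe = 43.559/108.914 × 100 = 39.99%.
M((Mg₀.₆₄Fe₀.₃₆)CaSi₂O₆) = 227.901 g/mol, so wt% Fe = 20.104/227.901 × 100 = 8.82%.
39.99 − 8.82 = 31.17 pp.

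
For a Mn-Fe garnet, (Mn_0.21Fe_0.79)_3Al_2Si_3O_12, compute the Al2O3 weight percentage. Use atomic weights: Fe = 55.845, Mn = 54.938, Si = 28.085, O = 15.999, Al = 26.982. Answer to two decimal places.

20.51 wt%

Molar mass of (Mn_0.21Fe_0.79)_3Al_2Si_3O_12 = 0.63×54.938 + 2.37×55.845 + 2×26.982 + 3×28.085 + 12×15.999 = 497.171 g/mol.
Each formula unit contains 2 Al, equivalent to 2/2 = 1.0000 mol Al2O3.
M(Al2O3) = 2×26.982 + 3×15.999 = 101.961 g/mol.
Mass of Al2O3 per formula unit = 1.0000 × 101.961 = 101.961 g.
Al2O3 wt% = 101.961 / 497.171 × 100 = 20.51%.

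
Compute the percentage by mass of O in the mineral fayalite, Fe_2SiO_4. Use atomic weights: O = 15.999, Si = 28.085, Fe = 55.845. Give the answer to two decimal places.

Formula mass = 2·55.845 + 1·28.085 + 4·15.999 = 203.771 g/mol, of which 63.996 g is O.
So O makes up 63.996/203.771 = 0.3141 of the mass, i.e. 31.41%.

31.41 mass %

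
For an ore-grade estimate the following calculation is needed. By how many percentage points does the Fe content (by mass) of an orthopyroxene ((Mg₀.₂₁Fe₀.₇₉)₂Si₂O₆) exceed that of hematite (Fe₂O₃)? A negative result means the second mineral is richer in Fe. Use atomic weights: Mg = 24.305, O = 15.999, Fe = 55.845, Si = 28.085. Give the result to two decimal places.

-34.73 percentage points

Fe in (Mg₀.₂₁Fe₀.₇₉)₂Si₂O₆: molar mass 250.607 g/mol; 1.58×55.845 = 88.235 g → 35.21 wt%.
Fe in Fe₂O₃: molar mass 159.687 g/mol; 2×55.845 = 111.690 g → 69.94 wt%.
Difference = 35.21 − 69.94 = -34.73 percentage points.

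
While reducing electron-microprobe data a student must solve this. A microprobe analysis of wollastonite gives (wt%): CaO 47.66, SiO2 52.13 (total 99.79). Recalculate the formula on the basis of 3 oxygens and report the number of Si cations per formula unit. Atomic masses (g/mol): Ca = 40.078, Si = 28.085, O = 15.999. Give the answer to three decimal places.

CaO (M=56.077): mol = 0.84990; Ca = 0.84990, O = 0.84990.
SiO2 (M=60.083): mol = 0.86763; Si = 0.86763, O = 1.73526.
ΣO = 2.58516; factor = 3/ΣO = 1.16047.
Si apfu = 0.86763 × 1.16047 = 1.007.

1.007 Si apfu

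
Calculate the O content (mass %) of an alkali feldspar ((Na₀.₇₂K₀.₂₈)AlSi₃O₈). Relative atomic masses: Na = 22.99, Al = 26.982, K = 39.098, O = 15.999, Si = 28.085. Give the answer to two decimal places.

47.99 mass %

M((Na₀.₇₂K₀.₂₈)AlSi₃O₈) = 266.729 g/mol.
O contributes 8 × 15.999 = 127.992 g per mole.
127.992/266.729 = 0.4799 → 47.99%.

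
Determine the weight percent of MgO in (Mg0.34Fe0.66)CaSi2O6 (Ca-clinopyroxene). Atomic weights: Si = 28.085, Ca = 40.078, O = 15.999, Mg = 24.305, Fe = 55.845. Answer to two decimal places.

5.77 wt%

Molar mass of (Mg0.34Fe0.66)CaSi2O6 = 0.34*24.305 + 0.66*55.845 + 1*40.078 + 2*28.085 + 6*15.999 = 237.363 g/mol.
Each formula unit contains 0.34 Mg, equivalent to 0.34/1 = 0.3400 mol MgO.
M(MgO) = 1×24.305 + 1×15.999 = 40.304 g/mol.
Mass of MgO per formula unit = 0.3400 × 40.304 = 13.703 g.
MgO wt% = 13.703 / 237.363 × 100 = 5.77%.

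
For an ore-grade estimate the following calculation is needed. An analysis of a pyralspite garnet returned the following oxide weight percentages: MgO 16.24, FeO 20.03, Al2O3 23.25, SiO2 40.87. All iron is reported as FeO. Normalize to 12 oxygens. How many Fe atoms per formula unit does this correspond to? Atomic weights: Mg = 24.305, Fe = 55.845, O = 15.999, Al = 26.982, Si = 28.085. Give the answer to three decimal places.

MgO (M=40.304): mol = 0.40294; Mg = 0.40294, O = 0.40294.
FeO (M=71.844): mol = 0.27880; Fe = 0.27880, O = 0.27880.
Al2O3 (M=101.961): mol = 0.22803; Al = 0.45606, O = 0.68409.
SiO2 (M=60.083): mol = 0.68023; Si = 0.68023, O = 1.36046.
ΣO = 2.72629; factor = 12/ΣO = 4.40159.
Fe apfu = 0.27880 × 4.40159 = 1.227.

1.227 Fe apfu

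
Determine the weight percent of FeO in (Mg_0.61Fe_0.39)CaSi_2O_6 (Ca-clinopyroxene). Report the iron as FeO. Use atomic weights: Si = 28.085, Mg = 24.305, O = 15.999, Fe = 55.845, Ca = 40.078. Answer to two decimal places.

Formula mass = 228.848 g/mol.
0.39 Fe → 0.3900 mol FeO per formula unit; M(FeO) = 71.844, so FeO mass = 28.019 g.
28.019/228.848 × 100 = 12.24 wt%.

12.24 wt%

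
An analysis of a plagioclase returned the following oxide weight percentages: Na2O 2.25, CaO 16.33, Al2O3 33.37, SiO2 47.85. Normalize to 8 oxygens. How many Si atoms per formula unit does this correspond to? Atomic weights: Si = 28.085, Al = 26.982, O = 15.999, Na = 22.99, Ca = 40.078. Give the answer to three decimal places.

2.25 wt% Na2O ÷ 61.979 g/mol = 0.03630 mol, giving 0.07260 Na and 0.03630 O.
16.33 wt% CaO ÷ 56.077 g/mol = 0.29121 mol, giving 0.29121 Ca and 0.29121 O.
33.37 wt% Al2O3 ÷ 101.961 g/mol = 0.32728 mol, giving 0.65456 Al and 0.98184 O.
47.85 wt% SiO2 ÷ 60.083 g/mol = 0.79640 mol, giving 0.79640 Si and 1.59280 O.
Oxygen sums to 2.90215; scaling by 8/2.90215 = 2.75658 puts the formula on 8 O.
Si: 0.79640 × 2.75658 = 2.195 atoms per formula unit.

2.195 Si apfu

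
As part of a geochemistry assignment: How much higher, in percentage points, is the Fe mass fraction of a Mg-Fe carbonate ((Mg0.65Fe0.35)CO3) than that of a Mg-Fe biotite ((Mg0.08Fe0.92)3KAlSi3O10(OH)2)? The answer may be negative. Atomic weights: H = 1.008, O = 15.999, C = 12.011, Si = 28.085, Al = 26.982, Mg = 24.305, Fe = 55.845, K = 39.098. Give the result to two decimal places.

M((Mg0.65Fe0.35)CO3) = 95.352 g/mol, so wt% Fe = 19.546/95.352 × 100 = 20.50%.
M((Mg0.08Fe0.92)3KAlSi3O10(OH)2) = 504.304 g/mol, so wt% Fe = 154.132/504.304 × 100 = 30.56%.
20.50 − 30.56 = -10.06 pp.

-10.06 percentage points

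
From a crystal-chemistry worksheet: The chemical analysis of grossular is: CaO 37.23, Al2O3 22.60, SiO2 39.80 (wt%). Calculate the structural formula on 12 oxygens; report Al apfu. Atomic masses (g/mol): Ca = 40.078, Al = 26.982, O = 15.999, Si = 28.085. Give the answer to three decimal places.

2.005 Al apfu

CaO: 37.23/56.077 = 0.66391 mol → 0.66391 mol Ca, 0.66391 mol O.
Al2O3: 22.60/101.961 = 0.22165 mol → 0.44330 mol Al, 0.66495 mol O.
SiO2: 39.80/60.083 = 0.66242 mol → 0.66242 mol Si, 1.32484 mol O.
Total oxygen = 2.65370 mol. Normalization factor = 12/2.65370 = 4.52199.
Al per 12 O = 0.44330 × 4.52199 = 2.005.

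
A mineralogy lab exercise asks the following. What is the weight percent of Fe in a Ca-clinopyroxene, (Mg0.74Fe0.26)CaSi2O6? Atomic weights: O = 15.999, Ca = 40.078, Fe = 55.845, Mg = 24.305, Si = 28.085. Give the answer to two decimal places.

Molar mass of (Mg0.74Fe0.26)CaSi2O6: 0.74*24.305 + 0.26*55.845 + 1*40.078 + 2*28.085 + 6*15.999 = 224.747 g/mol.
Mass of Fe per formula unit: 0.26 × 55.845 = 14.520 g.
Weight fraction Fe = 14.520 / 224.747 = 0.0646.

6.46 mass %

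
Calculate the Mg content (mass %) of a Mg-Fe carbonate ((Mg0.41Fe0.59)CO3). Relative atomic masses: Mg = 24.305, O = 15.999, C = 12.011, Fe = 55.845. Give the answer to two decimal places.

9.68 mass %

Molar mass of (Mg0.41Fe0.59)CO3: 0.41·24.305 + 0.59·55.845 + 1·12.011 + 3·15.999 = 102.922 g/mol.
Mass of Mg per formula unit: 0.41 × 24.305 = 9.965 g.
Weight fraction Mg = 9.965 / 102.922 = 0.0968.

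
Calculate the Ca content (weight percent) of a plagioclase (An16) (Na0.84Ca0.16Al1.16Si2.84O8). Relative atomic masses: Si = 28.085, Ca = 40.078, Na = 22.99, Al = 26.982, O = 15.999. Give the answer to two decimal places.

M(Na0.84Ca0.16Al1.16Si2.84O8) = 264.777 g/mol.
Ca contributes 0.16 × 40.078 = 6.412 g per mole.
6.412/264.777 = 0.0242 → 2.42%.

2.42 weight percent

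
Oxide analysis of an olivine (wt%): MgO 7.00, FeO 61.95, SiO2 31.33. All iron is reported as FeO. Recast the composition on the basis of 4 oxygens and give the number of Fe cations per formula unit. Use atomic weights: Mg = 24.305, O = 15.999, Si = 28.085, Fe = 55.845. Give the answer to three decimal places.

MgO (M=40.304): mol = 0.17368; Mg = 0.17368, O = 0.17368.
FeO (M=71.844): mol = 0.86228; Fe = 0.86228, O = 0.86228.
SiO2 (M=60.083): mol = 0.52145; Si = 0.52145, O = 1.04290.
ΣO = 2.07886; factor = 4/ΣO = 1.92413.
Fe apfu = 0.86228 × 1.92413 = 1.659.

1.659 Fe apfu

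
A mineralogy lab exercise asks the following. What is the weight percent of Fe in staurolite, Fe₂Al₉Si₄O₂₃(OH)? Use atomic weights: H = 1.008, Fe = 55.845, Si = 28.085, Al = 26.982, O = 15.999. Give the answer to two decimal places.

13.11 weight percent

M(Fe₂Al₉Si₄O₂₃(OH)) = 851.852 g/mol.
Fe contributes 2 × 55.845 = 111.690 g per mole.
111.690/851.852 = 0.1311 → 13.11%.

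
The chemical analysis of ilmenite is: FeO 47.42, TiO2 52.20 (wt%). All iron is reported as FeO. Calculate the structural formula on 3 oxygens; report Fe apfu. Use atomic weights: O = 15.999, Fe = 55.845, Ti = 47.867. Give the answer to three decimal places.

47.42 wt% FeO ÷ 71.844 g/mol = 0.66004 mol, giving 0.66004 Fe and 0.66004 O.
52.20 wt% TiO2 ÷ 79.865 g/mol = 0.65360 mol, giving 0.65360 Ti and 1.30720 O.
Oxygen sums to 1.96724; scaling by 3/1.96724 = 1.52498 puts the formula on 3 O.
Fe: 0.66004 × 1.52498 = 1.007 atoms per formula unit.

1.007 Fe apfu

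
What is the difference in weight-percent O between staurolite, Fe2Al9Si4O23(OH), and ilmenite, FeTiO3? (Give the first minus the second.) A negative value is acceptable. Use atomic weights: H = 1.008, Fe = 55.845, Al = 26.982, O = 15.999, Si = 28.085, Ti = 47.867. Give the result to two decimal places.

13.44 percentage points

O in Fe2Al9Si4O23(OH): molar mass 851.852 g/mol; 24×15.999 = 383.976 g → 45.08 wt%.
O in FeTiO3: molar mass 151.709 g/mol; 3×15.999 = 47.997 g → 31.64 wt%.
Difference = 45.08 − 31.64 = 13.44 percentage points.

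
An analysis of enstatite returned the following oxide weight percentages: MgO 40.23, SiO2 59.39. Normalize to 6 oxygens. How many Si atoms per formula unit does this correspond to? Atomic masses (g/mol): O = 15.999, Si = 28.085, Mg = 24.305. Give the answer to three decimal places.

MgO (M=40.304): mol = 0.99816; Mg = 0.99816, O = 0.99816.
SiO2 (M=60.083): mol = 0.98847; Si = 0.98847, O = 1.97694.
ΣO = 2.97510; factor = 6/ΣO = 2.01674.
Si apfu = 0.98847 × 2.01674 = 1.993.

1.993 Si apfu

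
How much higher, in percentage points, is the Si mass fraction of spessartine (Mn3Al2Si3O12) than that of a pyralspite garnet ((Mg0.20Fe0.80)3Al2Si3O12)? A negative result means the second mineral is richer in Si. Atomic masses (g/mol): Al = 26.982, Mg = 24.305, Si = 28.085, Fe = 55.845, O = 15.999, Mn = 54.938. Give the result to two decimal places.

-0.58 percentage points

Si in Mn3Al2Si3O12: molar mass 495.021 g/mol; 3×28.085 = 84.255 g → 17.02 wt%.
Si in (Mg0.20Fe0.80)3Al2Si3O12: molar mass 478.818 g/mol; 3×28.085 = 84.255 g → 17.60 wt%.
Difference = 17.02 − 17.60 = -0.58 percentage points.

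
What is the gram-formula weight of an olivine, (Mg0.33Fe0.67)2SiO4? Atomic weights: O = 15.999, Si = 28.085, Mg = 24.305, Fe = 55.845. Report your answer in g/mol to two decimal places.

182.95 g/mol

M = 0.66(24.305) + 1.34(55.845) + 1(28.085) + 4(15.999)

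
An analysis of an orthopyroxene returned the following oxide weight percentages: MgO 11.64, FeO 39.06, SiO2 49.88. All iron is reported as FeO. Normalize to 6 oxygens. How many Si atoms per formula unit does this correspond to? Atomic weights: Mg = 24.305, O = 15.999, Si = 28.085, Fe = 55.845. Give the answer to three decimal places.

1.998 Si apfu

MgO: 11.64/40.304 = 0.28881 mol → 0.28881 mol Mg, 0.28881 mol O.
FeO: 39.06/71.844 = 0.54368 mol → 0.54368 mol Fe, 0.54368 mol O.
SiO2: 49.88/60.083 = 0.83018 mol → 0.83018 mol Si, 1.66036 mol O.
Total oxygen = 2.49285 mol. Normalization factor = 6/2.49285 = 2.40688.
Si per 6 O = 0.83018 × 2.40688 = 1.998.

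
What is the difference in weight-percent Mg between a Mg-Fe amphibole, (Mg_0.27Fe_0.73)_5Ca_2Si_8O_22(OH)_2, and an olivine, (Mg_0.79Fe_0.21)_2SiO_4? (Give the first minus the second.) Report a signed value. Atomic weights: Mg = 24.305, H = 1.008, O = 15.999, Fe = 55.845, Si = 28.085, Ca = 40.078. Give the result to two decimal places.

M((Mg_0.27Fe_0.73)_5Ca_2Si_8O_22(OH)_2) = 927.474 g/mol, so wt% Mg = 32.812/927.474 × 100 = 3.54%.
M((Mg_0.79Fe_0.21)_2SiO_4) = 153.938 g/mol, so wt% Mg = 38.402/153.938 × 100 = 24.95%.
3.54 − 24.95 = -21.41 pp.

-21.41 percentage points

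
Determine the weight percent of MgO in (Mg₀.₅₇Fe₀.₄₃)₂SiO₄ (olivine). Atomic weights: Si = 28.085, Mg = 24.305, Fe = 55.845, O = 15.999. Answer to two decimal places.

Formula mass = 167.815 g/mol.
1.14 Mg → 1.1400 mol MgO per formula unit; M(MgO) = 40.304, so MgO mass = 45.947 g.
45.947/167.815 × 100 = 27.38 wt%.

27.38 wt%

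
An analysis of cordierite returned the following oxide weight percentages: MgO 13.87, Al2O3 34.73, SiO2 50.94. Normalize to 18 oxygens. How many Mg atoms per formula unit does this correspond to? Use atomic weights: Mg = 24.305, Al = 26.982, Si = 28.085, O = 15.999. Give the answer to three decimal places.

2.023 Mg apfu

MgO: 13.87/40.304 = 0.34413 mol → 0.34413 mol Mg, 0.34413 mol O.
Al2O3: 34.73/101.961 = 0.34062 mol → 0.68124 mol Al, 1.02186 mol O.
SiO2: 50.94/60.083 = 0.84783 mol → 0.84783 mol Si, 1.69566 mol O.
Total oxygen = 3.06165 mol. Normalization factor = 18/3.06165 = 5.87918.
Mg per 18 O = 0.34413 × 5.87918 = 2.023.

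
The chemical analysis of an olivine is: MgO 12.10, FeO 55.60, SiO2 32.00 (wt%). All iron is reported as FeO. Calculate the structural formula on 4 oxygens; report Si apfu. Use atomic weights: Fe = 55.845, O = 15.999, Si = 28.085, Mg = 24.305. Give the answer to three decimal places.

MgO (M=40.304): mol = 0.30022; Mg = 0.30022, O = 0.30022.
FeO (M=71.844): mol = 0.77390; Fe = 0.77390, O = 0.77390.
SiO2 (M=60.083): mol = 0.53260; Si = 0.53260, O = 1.06520.
ΣO = 2.13932; factor = 4/ΣO = 1.86975.
Si apfu = 0.53260 × 1.86975 = 0.996.

0.996 Si apfu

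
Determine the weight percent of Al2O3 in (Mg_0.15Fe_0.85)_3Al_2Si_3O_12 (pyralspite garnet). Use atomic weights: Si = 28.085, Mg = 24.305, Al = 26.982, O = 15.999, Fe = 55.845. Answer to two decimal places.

21.09 wt%

Formula mass = 483.549 g/mol.
2 Al → 1.0000 mol Al2O3 per formula unit; M(Al2O3) = 101.961, so Al2O3 mass = 101.961 g.
101.961/483.549 × 100 = 21.09 wt%.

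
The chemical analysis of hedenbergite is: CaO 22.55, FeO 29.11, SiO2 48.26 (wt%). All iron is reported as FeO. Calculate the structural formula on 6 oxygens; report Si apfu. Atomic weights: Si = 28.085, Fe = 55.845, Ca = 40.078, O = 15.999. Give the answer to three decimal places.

1.997 Si apfu

CaO (M=56.077): mol = 0.40213; Ca = 0.40213, O = 0.40213.
FeO (M=71.844): mol = 0.40518; Fe = 0.40518, O = 0.40518.
SiO2 (M=60.083): mol = 0.80322; Si = 0.80322, O = 1.60644.
ΣO = 2.41375; factor = 6/ΣO = 2.48576.
Si apfu = 0.80322 × 2.48576 = 1.997.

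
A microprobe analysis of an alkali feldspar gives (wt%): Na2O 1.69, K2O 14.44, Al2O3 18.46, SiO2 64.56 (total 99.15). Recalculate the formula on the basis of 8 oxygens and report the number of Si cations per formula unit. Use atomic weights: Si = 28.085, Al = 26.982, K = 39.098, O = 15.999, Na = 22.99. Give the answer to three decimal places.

2.992 Si apfu

Na2O: 1.69/61.979 = 0.02727 mol → 0.05454 mol Na, 0.02727 mol O.
K2O: 14.44/94.195 = 0.15330 mol → 0.30660 mol K, 0.15330 mol O.
Al2O3: 18.46/101.961 = 0.18105 mol → 0.36210 mol Al, 0.54315 mol O.
SiO2: 64.56/60.083 = 1.07451 mol → 1.07451 mol Si, 2.14902 mol O.
Total oxygen = 2.87274 mol. Normalization factor = 8/2.87274 = 2.78480.
Si per 8 O = 1.07451 × 2.78480 = 2.992.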